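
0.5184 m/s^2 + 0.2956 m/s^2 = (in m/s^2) 0.814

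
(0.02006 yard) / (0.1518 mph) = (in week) 4.469e-07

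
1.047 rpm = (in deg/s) 6.282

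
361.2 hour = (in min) 2.167e+04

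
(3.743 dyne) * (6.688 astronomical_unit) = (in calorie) 8.951e+06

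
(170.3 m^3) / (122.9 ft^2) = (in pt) 4.228e+04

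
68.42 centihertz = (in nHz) 6.842e+08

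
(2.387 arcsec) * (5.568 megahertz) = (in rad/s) 64.44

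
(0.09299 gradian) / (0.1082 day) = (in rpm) 1.492e-06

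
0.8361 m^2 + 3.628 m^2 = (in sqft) 48.05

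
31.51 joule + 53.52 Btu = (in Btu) 53.55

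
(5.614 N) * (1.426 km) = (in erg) 8.006e+10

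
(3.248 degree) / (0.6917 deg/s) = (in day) 5.435e-05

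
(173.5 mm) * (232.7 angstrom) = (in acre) 9.976e-13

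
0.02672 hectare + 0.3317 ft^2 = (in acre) 0.06603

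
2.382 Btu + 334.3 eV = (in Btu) 2.382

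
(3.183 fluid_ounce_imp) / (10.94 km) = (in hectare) 8.267e-13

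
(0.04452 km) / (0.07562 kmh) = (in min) 35.32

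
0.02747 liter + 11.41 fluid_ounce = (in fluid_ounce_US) 12.34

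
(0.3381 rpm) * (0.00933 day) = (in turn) 4.542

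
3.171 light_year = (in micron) 3e+22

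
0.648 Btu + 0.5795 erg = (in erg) 6.837e+09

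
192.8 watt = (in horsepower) 0.2585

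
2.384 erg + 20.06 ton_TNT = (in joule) 8.393e+10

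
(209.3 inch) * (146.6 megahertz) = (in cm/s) 7.794e+10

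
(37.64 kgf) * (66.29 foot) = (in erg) 7.458e+10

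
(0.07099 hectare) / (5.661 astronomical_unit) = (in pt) 2.376e-06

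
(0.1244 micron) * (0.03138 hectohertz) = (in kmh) 1.405e-06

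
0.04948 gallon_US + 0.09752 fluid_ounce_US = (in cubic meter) 0.0001902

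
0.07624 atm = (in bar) 0.07725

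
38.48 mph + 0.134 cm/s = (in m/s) 17.2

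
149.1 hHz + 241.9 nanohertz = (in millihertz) 1.491e+07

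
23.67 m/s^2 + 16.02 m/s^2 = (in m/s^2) 39.69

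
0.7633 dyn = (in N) 7.633e-06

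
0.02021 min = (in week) 2.005e-06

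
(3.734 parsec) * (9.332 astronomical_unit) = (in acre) 3.975e+25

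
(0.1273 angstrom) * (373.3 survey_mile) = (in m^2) 7.648e-06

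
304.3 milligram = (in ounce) 0.01073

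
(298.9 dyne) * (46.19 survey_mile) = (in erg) 2.222e+09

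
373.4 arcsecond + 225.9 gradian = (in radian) 3.55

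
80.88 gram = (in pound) 0.1783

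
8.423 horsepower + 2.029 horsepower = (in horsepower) 10.45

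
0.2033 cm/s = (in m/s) 0.002033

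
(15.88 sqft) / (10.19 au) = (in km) 9.678e-16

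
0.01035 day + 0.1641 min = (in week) 0.001495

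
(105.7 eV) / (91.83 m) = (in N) 1.844e-19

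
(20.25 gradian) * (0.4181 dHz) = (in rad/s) 0.0133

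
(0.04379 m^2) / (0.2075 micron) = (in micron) 2.11e+11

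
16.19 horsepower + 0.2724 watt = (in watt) 1.207e+04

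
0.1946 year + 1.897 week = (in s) 7.284e+06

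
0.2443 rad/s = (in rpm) 2.333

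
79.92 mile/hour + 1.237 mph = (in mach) 0.1066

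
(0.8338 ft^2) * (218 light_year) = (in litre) 1.598e+20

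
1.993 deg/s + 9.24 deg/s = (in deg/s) 11.23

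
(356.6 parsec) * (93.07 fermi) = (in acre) 253.1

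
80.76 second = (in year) 2.561e-06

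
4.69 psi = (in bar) 0.3234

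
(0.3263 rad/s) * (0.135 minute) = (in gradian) 168.3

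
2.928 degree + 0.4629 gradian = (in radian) 0.05837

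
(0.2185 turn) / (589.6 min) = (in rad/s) 3.881e-05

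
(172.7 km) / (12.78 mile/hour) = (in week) 0.04998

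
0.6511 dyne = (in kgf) 6.639e-07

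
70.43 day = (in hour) 1690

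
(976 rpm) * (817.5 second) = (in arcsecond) 1.723e+10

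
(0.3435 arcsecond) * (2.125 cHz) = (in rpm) 3.379e-07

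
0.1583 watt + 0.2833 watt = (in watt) 0.4416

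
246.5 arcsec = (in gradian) 0.07608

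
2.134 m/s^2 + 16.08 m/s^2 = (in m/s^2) 18.21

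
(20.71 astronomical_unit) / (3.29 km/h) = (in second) 3.39e+12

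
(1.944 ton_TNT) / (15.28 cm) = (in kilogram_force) 5.428e+09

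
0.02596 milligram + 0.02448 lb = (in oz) 0.3917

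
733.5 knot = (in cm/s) 3.773e+04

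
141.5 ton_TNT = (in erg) 5.92e+18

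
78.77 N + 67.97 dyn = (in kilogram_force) 8.032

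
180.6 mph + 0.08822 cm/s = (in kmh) 290.7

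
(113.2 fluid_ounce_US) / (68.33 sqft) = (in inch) 0.02076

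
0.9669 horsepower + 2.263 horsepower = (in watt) 2409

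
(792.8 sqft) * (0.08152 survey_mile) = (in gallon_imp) 2.126e+06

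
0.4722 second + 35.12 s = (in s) 35.59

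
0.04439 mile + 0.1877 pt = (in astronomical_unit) 4.775e-10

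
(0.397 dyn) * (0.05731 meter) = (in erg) 2.275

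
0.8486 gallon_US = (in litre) 3.212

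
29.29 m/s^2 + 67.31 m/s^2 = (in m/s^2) 96.6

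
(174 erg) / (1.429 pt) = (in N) 0.03452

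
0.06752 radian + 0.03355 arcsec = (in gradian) 4.298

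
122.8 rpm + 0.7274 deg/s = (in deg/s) 737.5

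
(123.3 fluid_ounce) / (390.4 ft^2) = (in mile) 6.247e-08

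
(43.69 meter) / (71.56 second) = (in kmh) 2.198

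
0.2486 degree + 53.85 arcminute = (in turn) 0.003184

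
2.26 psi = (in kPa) 15.58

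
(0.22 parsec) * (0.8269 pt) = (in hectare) 1.98e+08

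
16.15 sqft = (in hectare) 0.00015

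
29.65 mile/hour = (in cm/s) 1325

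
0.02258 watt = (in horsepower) 3.028e-05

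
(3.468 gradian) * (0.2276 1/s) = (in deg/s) 0.7104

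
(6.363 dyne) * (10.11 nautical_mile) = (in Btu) 0.001129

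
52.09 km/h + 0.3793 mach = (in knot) 279.2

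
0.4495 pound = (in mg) 2.039e+05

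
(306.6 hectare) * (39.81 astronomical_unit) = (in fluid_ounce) 6.174e+23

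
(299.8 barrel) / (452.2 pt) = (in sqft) 3216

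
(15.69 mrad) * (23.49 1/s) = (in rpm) 3.519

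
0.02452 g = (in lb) 5.406e-05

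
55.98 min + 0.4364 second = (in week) 0.005554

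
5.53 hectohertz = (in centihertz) 5.53e+04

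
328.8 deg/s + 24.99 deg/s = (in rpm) 58.97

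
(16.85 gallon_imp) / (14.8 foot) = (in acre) 4.196e-06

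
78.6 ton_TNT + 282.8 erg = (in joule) 3.289e+11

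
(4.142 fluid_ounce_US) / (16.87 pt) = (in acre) 5.086e-06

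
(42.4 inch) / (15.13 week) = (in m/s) 1.177e-07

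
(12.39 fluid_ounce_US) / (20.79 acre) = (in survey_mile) 2.706e-12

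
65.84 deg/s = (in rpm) 10.97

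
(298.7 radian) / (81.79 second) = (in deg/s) 209.2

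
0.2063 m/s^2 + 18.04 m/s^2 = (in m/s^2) 18.25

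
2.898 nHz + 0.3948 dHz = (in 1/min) 2.369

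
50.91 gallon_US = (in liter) 192.7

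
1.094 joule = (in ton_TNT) 2.615e-10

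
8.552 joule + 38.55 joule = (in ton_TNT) 1.126e-08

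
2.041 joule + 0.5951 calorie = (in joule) 4.531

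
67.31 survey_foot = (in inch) 807.7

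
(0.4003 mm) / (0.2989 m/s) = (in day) 1.55e-08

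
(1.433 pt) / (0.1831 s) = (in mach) 8.109e-06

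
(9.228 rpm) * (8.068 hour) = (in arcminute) 9.649e+07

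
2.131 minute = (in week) 0.0002114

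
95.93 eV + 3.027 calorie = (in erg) 1.266e+08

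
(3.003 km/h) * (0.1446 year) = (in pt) 1.078e+10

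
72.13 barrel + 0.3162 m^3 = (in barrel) 74.12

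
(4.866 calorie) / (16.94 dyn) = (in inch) 4.732e+06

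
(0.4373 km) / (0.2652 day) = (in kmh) 0.06871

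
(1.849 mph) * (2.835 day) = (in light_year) 2.14e-11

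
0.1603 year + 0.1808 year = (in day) 124.5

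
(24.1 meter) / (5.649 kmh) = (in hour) 0.004266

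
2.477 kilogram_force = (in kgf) 2.477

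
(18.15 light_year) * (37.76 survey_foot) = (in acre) 4.884e+14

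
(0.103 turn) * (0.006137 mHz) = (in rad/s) 3.972e-06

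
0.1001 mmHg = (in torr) 0.1001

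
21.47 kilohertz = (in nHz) 2.147e+13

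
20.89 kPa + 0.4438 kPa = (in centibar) 21.33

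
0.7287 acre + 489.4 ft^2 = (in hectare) 0.2994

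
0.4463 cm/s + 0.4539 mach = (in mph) 345.7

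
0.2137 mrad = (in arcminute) 0.7346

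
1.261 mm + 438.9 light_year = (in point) 1.177e+22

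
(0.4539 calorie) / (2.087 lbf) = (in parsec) 6.63e-18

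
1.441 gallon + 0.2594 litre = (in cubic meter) 0.005714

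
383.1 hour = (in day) 15.96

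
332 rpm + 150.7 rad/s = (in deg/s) 1.063e+04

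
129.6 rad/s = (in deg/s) 7426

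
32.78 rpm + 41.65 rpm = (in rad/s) 7.794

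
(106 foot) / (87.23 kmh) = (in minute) 0.02222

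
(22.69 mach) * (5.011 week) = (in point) 6.637e+13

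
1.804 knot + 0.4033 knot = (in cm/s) 113.6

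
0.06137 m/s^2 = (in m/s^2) 0.06137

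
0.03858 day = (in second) 3333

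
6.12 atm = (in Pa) 6.201e+05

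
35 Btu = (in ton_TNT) 8.826e-06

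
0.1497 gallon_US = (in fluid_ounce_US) 19.16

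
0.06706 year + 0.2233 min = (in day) 24.48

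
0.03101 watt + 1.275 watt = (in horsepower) 0.001751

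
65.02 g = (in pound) 0.1433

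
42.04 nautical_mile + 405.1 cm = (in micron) 7.786e+10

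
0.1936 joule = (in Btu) 0.0001835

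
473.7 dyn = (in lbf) 0.001065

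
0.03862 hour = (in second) 139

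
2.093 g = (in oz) 0.07383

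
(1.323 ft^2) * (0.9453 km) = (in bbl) 730.8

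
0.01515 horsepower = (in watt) 11.3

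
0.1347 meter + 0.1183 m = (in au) 1.691e-12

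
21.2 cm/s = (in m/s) 0.212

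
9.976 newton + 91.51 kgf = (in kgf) 92.53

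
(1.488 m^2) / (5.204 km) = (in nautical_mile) 1.544e-07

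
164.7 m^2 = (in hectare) 0.01647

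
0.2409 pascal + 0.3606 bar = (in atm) 0.3559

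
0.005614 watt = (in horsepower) 7.528e-06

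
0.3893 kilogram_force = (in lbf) 0.8583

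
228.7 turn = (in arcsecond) 2.964e+08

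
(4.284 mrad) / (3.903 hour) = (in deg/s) 1.747e-05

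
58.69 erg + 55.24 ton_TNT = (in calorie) 5.524e+10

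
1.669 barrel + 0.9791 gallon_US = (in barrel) 1.692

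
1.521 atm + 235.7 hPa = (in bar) 1.777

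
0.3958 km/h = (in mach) 0.0003229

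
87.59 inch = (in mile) 0.001382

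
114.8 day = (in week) 16.4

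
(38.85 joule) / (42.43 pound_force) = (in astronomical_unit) 1.376e-12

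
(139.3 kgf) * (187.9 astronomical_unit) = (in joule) 3.84e+16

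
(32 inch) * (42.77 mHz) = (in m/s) 0.03476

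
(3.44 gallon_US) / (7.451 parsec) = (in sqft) 6.096e-19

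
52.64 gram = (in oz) 1.857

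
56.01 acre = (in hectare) 22.67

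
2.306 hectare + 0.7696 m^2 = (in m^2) 2.306e+04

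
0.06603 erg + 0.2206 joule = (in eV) 1.377e+18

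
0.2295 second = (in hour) 6.375e-05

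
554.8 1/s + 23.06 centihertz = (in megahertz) 0.000555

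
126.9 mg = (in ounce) 0.004476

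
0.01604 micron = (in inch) 6.315e-07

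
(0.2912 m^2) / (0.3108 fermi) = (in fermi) 9.369e+29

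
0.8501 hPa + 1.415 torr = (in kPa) 0.2737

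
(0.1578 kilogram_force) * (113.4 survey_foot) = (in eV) 3.338e+20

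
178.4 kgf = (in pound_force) 393.3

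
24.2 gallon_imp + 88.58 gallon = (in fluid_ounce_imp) 1.567e+04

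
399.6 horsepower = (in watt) 2.98e+05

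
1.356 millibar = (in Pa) 135.6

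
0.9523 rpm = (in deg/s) 5.714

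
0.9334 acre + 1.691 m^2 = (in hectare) 0.3779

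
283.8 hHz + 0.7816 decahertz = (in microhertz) 2.839e+10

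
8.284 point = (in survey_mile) 1.816e-06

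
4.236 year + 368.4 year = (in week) 1.943e+04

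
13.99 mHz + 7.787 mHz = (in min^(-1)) 1.307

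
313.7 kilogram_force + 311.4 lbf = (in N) 4462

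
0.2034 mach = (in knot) 134.6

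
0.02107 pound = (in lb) 0.02107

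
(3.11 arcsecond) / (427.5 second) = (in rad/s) 3.527e-08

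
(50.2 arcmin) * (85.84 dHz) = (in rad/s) 0.1253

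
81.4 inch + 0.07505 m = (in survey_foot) 7.03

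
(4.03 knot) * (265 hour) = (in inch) 7.787e+07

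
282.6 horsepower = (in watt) 2.107e+05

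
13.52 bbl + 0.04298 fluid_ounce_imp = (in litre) 2150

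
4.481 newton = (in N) 4.481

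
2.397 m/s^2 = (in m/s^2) 2.397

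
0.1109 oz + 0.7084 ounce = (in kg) 0.02323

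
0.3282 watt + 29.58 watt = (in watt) 29.91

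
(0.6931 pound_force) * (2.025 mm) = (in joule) 0.006243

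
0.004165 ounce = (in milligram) 118.1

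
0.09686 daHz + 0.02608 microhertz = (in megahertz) 9.686e-07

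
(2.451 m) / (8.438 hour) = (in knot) 0.0001568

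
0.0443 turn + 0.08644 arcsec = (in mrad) 278.3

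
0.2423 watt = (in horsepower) 0.0003249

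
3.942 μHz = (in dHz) 3.942e-05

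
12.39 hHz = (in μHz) 1.239e+09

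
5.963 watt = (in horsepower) 0.007997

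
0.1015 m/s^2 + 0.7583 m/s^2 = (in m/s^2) 0.8598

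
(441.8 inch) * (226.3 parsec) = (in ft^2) 8.435e+20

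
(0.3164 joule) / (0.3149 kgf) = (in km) 0.0001025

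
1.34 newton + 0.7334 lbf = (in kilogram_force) 0.4693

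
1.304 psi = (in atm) 0.08873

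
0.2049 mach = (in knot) 135.6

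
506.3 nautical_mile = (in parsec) 3.039e-11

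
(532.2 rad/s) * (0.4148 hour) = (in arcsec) 1.639e+11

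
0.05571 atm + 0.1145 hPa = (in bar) 0.05656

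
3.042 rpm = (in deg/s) 18.25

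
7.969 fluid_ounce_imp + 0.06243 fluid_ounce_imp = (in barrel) 0.001435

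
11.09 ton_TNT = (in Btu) 4.398e+07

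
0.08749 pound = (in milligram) 3.968e+04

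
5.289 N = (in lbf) 1.189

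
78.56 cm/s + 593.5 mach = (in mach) 593.5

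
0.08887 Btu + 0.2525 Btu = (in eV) 2.248e+21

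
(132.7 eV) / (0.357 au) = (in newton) 3.981e-28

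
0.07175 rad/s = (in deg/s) 4.111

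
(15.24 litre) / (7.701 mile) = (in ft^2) 1.324e-05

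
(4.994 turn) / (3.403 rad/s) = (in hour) 0.002561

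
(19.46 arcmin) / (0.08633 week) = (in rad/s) 1.084e-07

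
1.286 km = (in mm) 1.286e+06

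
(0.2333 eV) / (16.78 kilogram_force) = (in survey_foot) 7.452e-22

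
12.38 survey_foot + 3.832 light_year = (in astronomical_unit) 2.423e+05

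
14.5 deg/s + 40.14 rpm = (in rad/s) 4.457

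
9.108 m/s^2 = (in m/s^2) 9.108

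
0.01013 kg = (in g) 10.13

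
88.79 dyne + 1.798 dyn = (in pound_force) 0.0002036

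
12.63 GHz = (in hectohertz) 1.263e+08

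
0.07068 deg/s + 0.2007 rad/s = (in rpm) 1.928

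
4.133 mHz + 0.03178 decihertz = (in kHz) 7.311e-06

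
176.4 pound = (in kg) 80.01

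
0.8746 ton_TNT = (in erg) 3.659e+16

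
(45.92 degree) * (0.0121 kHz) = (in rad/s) 9.698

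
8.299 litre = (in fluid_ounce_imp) 292.1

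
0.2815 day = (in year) 0.0007712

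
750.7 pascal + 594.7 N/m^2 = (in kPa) 1.345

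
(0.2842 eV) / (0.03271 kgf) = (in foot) 4.657e-19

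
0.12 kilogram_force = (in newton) 1.177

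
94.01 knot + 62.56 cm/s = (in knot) 95.23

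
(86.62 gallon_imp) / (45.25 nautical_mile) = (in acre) 1.161e-09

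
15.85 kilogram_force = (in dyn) 1.554e+07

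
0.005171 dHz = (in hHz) 5.171e-06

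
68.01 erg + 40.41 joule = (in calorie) 9.658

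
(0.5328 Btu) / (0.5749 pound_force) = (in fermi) 2.198e+17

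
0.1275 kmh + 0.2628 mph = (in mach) 0.000449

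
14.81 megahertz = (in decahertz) 1.481e+06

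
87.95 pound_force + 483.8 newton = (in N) 875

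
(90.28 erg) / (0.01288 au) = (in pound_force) 1.053e-15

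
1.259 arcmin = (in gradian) 0.02331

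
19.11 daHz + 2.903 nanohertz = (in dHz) 1911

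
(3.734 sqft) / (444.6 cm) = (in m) 0.07803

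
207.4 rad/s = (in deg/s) 1.188e+04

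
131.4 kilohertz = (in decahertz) 1.314e+04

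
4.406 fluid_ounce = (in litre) 0.1303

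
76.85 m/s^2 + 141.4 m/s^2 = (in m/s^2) 218.2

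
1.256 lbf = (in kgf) 0.5697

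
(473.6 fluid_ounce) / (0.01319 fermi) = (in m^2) 1.062e+15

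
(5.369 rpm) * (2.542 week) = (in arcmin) 2.972e+09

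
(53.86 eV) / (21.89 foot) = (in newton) 1.293e-18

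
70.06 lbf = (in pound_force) 70.06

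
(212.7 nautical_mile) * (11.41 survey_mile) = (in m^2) 7.233e+09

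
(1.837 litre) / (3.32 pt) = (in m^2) 1.568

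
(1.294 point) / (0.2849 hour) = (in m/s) 4.451e-07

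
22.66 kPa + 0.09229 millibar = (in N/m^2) 2.267e+04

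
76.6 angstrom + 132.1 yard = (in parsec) 3.915e-15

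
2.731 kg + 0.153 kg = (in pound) 6.358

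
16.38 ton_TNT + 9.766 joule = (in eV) 4.278e+29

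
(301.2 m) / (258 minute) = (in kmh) 0.07005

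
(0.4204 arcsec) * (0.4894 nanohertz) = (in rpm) 9.525e-15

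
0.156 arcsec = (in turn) 1.204e-07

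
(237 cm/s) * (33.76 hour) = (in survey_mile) 179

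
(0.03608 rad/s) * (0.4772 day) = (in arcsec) 3.068e+08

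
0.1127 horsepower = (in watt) 84.04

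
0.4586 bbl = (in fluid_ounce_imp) 2566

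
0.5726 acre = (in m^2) 2317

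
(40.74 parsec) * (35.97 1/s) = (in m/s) 4.522e+19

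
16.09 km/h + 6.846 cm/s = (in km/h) 16.34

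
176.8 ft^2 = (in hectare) 0.001643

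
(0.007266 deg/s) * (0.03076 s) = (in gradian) 0.0002483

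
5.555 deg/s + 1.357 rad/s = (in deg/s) 83.31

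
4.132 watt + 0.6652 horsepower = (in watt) 500.2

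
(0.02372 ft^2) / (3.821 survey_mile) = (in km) 3.584e-10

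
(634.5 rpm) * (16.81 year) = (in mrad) 3.522e+13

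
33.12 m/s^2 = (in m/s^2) 33.12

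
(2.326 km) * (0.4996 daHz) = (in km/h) 4.183e+04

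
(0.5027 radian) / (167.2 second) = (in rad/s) 0.003007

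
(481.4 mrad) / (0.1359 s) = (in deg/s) 203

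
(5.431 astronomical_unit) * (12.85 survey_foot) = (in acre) 7.863e+08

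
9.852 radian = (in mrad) 9852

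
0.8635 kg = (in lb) 1.904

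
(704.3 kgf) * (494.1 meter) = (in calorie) 8.156e+05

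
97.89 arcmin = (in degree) 1.631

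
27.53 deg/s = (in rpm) 4.588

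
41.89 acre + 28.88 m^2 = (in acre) 41.9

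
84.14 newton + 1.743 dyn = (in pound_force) 18.92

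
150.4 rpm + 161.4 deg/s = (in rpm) 177.3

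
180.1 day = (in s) 1.556e+07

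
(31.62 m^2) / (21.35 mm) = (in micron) 1.481e+09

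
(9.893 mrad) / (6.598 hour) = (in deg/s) 2.386e-05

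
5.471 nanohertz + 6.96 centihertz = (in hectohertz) 0.000696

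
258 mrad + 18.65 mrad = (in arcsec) 5.706e+04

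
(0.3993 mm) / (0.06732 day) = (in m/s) 6.865e-08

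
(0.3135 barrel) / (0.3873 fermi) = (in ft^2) 1.385e+15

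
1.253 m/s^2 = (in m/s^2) 1.253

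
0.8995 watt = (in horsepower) 0.001206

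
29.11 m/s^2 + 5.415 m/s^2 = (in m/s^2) 34.52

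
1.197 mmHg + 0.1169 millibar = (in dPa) 1713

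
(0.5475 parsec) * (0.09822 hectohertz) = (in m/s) 1.659e+17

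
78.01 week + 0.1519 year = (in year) 1.648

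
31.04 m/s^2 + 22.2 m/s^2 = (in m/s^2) 53.24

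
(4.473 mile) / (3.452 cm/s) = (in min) 3476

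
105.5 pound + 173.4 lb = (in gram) 1.265e+05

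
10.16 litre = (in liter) 10.16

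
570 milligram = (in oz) 0.02011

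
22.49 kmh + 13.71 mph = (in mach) 0.03635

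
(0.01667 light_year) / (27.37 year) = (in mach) 536.6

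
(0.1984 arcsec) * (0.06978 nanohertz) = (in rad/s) 6.712e-17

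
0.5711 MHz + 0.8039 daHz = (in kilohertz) 571.1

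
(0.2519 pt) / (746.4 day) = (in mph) 3.082e-12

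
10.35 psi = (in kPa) 71.36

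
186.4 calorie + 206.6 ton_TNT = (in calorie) 2.066e+11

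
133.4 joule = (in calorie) 31.88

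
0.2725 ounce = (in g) 7.725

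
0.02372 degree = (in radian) 0.000414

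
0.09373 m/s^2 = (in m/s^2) 0.09373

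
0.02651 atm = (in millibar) 26.86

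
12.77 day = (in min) 1.839e+04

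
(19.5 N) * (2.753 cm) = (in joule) 0.5368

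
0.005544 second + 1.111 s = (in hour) 0.0003102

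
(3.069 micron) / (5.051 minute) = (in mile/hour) 2.265e-08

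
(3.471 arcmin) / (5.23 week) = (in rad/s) 3.192e-10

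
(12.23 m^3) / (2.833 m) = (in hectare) 0.0004317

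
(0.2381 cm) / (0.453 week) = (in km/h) 3.129e-08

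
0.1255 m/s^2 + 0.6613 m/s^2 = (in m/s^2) 0.7868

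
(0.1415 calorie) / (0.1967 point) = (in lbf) 1918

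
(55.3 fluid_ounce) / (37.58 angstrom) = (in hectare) 43.52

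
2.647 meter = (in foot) 8.684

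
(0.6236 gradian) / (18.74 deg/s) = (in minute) 0.0004991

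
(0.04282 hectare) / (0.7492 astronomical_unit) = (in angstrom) 38.21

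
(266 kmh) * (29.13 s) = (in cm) 2.152e+05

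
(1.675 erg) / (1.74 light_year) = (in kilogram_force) 1.038e-24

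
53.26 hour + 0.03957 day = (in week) 0.3227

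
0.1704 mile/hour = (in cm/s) 7.618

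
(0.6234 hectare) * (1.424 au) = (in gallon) 3.508e+17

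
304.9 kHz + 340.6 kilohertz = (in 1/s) 6.455e+05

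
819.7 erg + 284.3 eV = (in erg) 819.7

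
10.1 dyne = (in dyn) 10.1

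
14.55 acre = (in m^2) 5.888e+04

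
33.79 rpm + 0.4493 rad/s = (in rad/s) 3.988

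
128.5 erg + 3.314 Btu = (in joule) 3496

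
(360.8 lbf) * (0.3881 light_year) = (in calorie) 1.408e+18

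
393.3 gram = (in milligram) 3.933e+05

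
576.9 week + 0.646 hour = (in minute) 5.815e+06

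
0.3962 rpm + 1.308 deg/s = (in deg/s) 3.685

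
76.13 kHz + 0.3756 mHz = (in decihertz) 7.613e+05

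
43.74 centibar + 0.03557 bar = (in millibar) 473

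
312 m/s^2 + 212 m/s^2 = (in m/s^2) 524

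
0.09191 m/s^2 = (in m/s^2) 0.09191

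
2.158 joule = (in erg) 2.158e+07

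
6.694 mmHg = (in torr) 6.694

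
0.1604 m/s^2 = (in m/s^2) 0.1604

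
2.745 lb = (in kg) 1.245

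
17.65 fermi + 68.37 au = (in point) 2.899e+16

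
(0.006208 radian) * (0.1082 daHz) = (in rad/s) 0.006717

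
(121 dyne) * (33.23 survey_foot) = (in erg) 1.226e+05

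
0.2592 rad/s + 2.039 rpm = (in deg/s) 27.09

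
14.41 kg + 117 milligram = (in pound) 31.77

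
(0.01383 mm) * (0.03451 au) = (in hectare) 7.14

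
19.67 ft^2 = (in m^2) 1.827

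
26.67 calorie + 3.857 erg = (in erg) 1.116e+09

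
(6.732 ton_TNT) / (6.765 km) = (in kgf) 4.246e+05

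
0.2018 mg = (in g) 0.0002018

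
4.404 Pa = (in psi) 0.0006387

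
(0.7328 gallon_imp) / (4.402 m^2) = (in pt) 2.145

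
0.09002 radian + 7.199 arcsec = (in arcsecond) 1.858e+04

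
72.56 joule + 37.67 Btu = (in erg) 3.982e+11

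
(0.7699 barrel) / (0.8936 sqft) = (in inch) 58.05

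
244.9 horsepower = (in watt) 1.826e+05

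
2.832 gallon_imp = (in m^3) 0.01287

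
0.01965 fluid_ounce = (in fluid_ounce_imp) 0.02045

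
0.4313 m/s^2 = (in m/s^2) 0.4313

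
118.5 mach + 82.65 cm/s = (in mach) 118.5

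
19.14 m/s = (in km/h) 68.9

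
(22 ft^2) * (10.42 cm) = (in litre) 213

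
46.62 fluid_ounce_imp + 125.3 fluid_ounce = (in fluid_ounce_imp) 177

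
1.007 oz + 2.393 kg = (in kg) 2.422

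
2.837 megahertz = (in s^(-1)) 2.837e+06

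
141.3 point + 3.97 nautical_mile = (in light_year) 7.772e-13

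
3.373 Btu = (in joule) 3559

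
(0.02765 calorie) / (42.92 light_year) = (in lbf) 6.405e-20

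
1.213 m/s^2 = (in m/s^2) 1.213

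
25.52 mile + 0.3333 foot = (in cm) 4.107e+06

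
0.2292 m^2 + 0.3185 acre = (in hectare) 0.1289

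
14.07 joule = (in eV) 8.782e+19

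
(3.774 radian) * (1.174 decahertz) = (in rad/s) 44.31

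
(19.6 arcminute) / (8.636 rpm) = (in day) 7.297e-08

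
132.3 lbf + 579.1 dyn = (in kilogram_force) 60.01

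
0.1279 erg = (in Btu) 1.212e-11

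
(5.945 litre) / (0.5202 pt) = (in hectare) 0.00324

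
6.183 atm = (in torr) 4699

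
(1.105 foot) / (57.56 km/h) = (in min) 0.0003511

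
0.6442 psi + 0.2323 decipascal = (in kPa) 4.442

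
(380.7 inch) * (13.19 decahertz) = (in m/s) 1275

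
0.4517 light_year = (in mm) 4.273e+18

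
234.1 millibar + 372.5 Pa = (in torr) 178.4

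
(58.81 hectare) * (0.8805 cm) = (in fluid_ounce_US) 1.751e+08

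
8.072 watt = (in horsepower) 0.01082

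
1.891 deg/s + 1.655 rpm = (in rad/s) 0.2063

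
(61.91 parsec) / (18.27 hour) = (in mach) 8.53e+10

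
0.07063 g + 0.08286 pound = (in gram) 37.66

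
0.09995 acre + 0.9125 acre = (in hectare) 0.4097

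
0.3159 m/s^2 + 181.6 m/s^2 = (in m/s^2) 181.9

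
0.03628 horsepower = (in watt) 27.05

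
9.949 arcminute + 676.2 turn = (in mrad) 4.249e+06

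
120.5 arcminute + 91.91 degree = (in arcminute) 5635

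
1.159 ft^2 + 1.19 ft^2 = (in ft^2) 2.349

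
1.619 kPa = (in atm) 0.01598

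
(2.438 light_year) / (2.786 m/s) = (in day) 9.582e+10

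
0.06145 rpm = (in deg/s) 0.3687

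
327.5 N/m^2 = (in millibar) 3.275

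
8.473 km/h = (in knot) 4.575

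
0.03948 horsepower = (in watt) 29.44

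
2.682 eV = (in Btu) 4.073e-22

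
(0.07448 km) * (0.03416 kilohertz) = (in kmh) 9159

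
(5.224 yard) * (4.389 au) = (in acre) 7.75e+08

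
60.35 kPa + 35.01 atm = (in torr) 2.706e+04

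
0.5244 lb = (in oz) 8.39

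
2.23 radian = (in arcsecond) 4.6e+05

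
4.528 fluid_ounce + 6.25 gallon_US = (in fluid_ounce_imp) 837.4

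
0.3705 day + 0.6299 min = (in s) 3.205e+04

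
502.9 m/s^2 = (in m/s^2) 502.9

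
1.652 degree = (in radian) 0.02883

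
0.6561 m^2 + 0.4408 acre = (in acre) 0.441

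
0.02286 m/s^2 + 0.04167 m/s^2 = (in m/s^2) 0.06453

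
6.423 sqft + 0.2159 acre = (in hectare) 0.08743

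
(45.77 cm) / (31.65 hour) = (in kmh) 1.446e-05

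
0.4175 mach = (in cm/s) 1.422e+04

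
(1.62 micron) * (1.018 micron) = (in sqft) 1.775e-11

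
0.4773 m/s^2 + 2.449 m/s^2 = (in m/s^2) 2.926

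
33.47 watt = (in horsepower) 0.04488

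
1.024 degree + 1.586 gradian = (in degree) 2.451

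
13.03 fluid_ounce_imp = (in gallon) 0.0978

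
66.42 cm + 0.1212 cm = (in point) 1886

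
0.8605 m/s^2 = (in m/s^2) 0.8605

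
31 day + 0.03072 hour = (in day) 31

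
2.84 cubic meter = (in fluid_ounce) 9.603e+04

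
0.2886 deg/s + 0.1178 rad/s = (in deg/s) 7.038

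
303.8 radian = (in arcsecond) 6.266e+07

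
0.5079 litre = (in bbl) 0.003195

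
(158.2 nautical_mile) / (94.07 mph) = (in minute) 116.1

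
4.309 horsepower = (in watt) 3213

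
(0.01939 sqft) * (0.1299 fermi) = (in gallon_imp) 5.147e-17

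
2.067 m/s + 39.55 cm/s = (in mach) 0.007232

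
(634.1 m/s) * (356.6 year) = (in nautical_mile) 3.85e+09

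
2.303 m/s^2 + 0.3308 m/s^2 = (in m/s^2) 2.634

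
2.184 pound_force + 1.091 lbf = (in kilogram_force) 1.486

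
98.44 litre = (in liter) 98.44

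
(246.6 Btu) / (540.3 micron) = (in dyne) 4.815e+13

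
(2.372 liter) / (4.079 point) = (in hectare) 0.0001648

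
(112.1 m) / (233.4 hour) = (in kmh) 0.0004803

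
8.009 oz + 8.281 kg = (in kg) 8.508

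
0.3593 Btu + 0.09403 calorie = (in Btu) 0.3597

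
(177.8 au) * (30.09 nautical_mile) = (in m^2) 1.482e+18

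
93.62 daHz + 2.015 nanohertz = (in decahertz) 93.62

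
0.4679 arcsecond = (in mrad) 0.002268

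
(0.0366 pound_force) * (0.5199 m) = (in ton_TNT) 2.023e-11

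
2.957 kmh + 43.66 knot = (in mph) 52.08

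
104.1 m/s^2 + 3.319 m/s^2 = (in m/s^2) 107.4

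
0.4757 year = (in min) 2.5e+05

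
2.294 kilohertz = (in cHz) 2.294e+05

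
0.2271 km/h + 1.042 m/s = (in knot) 2.148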